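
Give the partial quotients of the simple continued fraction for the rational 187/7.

Run the Euclidean algorithm on 187 and 7; the successive quotients are the partial quotients a_0, a_1, ... (each step inverts the fractional part left over by the previous one):
  187 = 26*7 + 5, so a_0 = 26.
  7 = 1*5 + 2, so a_1 = 1.
  5 = 2*2 + 1, so a_2 = 2.
  2 = 2*1 + 0, so a_3 = 2.
The remainder reaches 0 after 4 divisions, so the expansion has 4 partial quotients, read off in order.

[26; 1, 2, 2]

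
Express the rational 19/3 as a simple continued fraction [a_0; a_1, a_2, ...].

Run the Euclidean algorithm on 19 and 3; the successive quotients are the partial quotients a_0, a_1, ... (each step inverts the fractional part left over by the previous one):
  19 = 6*3 + 1, so a_0 = 6.
  3 = 3*1 + 0, so a_1 = 3.
The remainder reaches 0 after 2 divisions, so the expansion has 2 partial quotients, read off in order.

[6; 3]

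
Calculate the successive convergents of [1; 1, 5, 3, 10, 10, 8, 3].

Using the convergent recurrence p_i = a_i*p_{i-1} + p_{i-2}, q_i = a_i*q_{i-1} + q_{i-2} with p_{-2}=0, p_{-1}=1, q_{-2}=1, q_{-1}=0:
  i=0: a_0=1, p_0 = 1*1 + 0 = 1, q_0 = 1*0 + 1 = 1.
  i=1: a_1=1, p_1 = 1*1 + 1 = 2, q_1 = 1*1 + 0 = 1.
  i=2: a_2=5, p_2 = 5*2 + 1 = 11, q_2 = 5*1 + 1 = 6.
  i=3: a_3=3, p_3 = 3*11 + 2 = 35, q_3 = 3*6 + 1 = 19.
  i=4: a_4=10, p_4 = 10*35 + 11 = 361, q_4 = 10*19 + 6 = 196.
  i=5: a_5=10, p_5 = 10*361 + 35 = 3645, q_5 = 10*196 + 19 = 1979.
  i=6: a_6=8, p_6 = 8*3645 + 361 = 29521, q_6 = 8*1979 + 196 = 16028.
  i=7: a_7=3, p_7 = 3*29521 + 3645 = 92208, q_7 = 3*16028 + 1979 = 50063.

1/1, 2/1, 11/6, 35/19, 361/196, 3645/1979, 29521/16028, 92208/50063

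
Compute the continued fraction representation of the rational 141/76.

Run the Euclidean algorithm on 141 and 76; the successive quotients are the partial quotients a_0, a_1, ... (each step inverts the fractional part left over by the previous one):
  141 = 1*76 + 65, so a_0 = 1.
  76 = 1*65 + 11, so a_1 = 1.
  65 = 5*11 + 10, so a_2 = 5.
  11 = 1*10 + 1, so a_3 = 1.
  10 = 10*1 + 0, so a_4 = 10.
The remainder reaches 0 after 5 divisions, so the expansion has 5 partial quotients, read off in order.

[1; 1, 5, 1, 10]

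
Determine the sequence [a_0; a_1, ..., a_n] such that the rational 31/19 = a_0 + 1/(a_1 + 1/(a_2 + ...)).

Run the Euclidean algorithm on 31 and 19; the successive quotients are the partial quotients a_0, a_1, ... (each step inverts the fractional part left over by the previous one):
  31 = 1*19 + 12, so a_0 = 1.
  19 = 1*12 + 7, so a_1 = 1.
  12 = 1*7 + 5, so a_2 = 1.
  7 = 1*5 + 2, so a_3 = 1.
  5 = 2*2 + 1, so a_4 = 2.
  2 = 2*1 + 0, so a_5 = 2.
The remainder reaches 0 after 6 divisions, so the expansion has 6 partial quotients, read off in order.

[1; 1, 1, 1, 2, 2]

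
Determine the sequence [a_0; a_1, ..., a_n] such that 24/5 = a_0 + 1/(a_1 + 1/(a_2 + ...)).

Run the Euclidean algorithm on 24 and 5; the successive quotients are the partial quotients a_0, a_1, ... (each step inverts the fractional part left over by the previous one):
  24 = 4*5 + 4, so a_0 = 4.
  5 = 1*4 + 1, so a_1 = 1.
  4 = 4*1 + 0, so a_2 = 4.
The remainder reaches 0 after 3 divisions, so the expansion has 3 partial quotients, read off in order.

[4; 1, 4]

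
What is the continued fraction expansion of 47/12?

Run the Euclidean algorithm on 47 and 12; the successive quotients are the partial quotients a_0, a_1, ... (each step inverts the fractional part left over by the previous one):
  47 = 3*12 + 11, so a_0 = 3.
  12 = 1*11 + 1, so a_1 = 1.
  11 = 11*1 + 0, so a_2 = 11.
The remainder reaches 0 after 3 divisions, so the expansion has 3 partial quotients, read off in order.

[3; 1, 11]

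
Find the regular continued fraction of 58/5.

[11; 1, 1, 2]

Run the Euclidean algorithm on 58 and 5; the successive quotients are the partial quotients a_0, a_1, ... (each step inverts the fractional part left over by the previous one):
  58 = 11*5 + 3, so a_0 = 11.
  5 = 1*3 + 2, so a_1 = 1.
  3 = 1*2 + 1, so a_2 = 1.
  2 = 2*1 + 0, so a_3 = 2.
The remainder reaches 0 after 4 divisions, so the expansion has 4 partial quotients, read off in order.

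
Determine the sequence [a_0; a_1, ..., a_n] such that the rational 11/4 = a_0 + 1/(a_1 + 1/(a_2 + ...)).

Run the Euclidean algorithm on 11 and 4; the successive quotients are the partial quotients a_0, a_1, ... (each step inverts the fractional part left over by the previous one):
  11 = 2*4 + 3, so a_0 = 2.
  4 = 1*3 + 1, so a_1 = 1.
  3 = 3*1 + 0, so a_2 = 3.
The remainder reaches 0 after 3 divisions, so the expansion has 3 partial quotients, read off in order.

[2; 1, 3]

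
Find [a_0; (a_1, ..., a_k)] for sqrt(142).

[11; (1, 10, 1, 22)]

Write x_i = (sqrt(142) + m_i)/d_i with (m_0, d_0) = (0, 1). a_0 = floor(sqrt(142)) = 11, since 11^2 = 121 <= 142 < 144 = 12^2.
Iterate m_{i+1} = d_i*a_i - m_i, d_{i+1} = (142 - m_{i+1}^2)/d_i, a_{i+1} = floor((a_0 + m_{i+1})/d_{i+1}):
  m_1 = 1*11 - 0 = 11, d_1 = (142 - 11^2)/1 = 21/1 = 21, a_1 = floor((11 + 11)/21) = 1.
  m_2 = 21*1 - 11 = 10, d_2 = (142 - 10^2)/21 = 42/21 = 2, a_2 = floor((11 + 10)/2) = 10.
  m_3 = 2*10 - 10 = 10, d_3 = (142 - 10^2)/2 = 42/2 = 21, a_3 = floor((11 + 10)/21) = 1.
  m_4 = 21*1 - 10 = 11, d_4 = (142 - 11^2)/21 = 21/21 = 1, a_4 = floor((11 + 11)/1) = 22.
  m_5 = 1*22 - 11 = 11, d_5 = (142 - 11^2)/1 = 21/1 = 21: (m_5, d_5) = (m_1, d_1) = (11, 21), so from here the quotients repeat a_1, ..., a_4; the period length is 4.
Hence the expansion of sqrt(142) is a_0 = 11 followed by the repeating block 1, 10, 1, 22 (period 4).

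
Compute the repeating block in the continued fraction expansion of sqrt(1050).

[32; (2, 2, 10, 2, 2, 64)]

Write x_i = (sqrt(1050) + m_i)/d_i with (m_0, d_0) = (0, 1). a_0 = floor(sqrt(1050)) = 32, since 32^2 = 1024 <= 1050 < 1089 = 33^2.
Iterate m_{i+1} = d_i*a_i - m_i, d_{i+1} = (1050 - m_{i+1}^2)/d_i, a_{i+1} = floor((a_0 + m_{i+1})/d_{i+1}):
  m_1 = 1*32 - 0 = 32, d_1 = (1050 - 32^2)/1 = 26/1 = 26, a_1 = floor((32 + 32)/26) = 2.
  m_2 = 26*2 - 32 = 20, d_2 = (1050 - 20^2)/26 = 650/26 = 25, a_2 = floor((32 + 20)/25) = 2.
  m_3 = 25*2 - 20 = 30, d_3 = (1050 - 30^2)/25 = 150/25 = 6, a_3 = floor((32 + 30)/6) = 10.
  m_4 = 6*10 - 30 = 30, d_4 = (1050 - 30^2)/6 = 150/6 = 25, a_4 = floor((32 + 30)/25) = 2.
  m_5 = 25*2 - 30 = 20, d_5 = (1050 - 20^2)/25 = 650/25 = 26, a_5 = floor((32 + 20)/26) = 2.
  m_6 = 26*2 - 20 = 32, d_6 = (1050 - 32^2)/26 = 26/26 = 1, a_6 = floor((32 + 32)/1) = 64.
  m_7 = 1*64 - 32 = 32, d_7 = (1050 - 32^2)/1 = 26/1 = 26: (m_7, d_7) = (m_1, d_1) = (32, 26), so from here the quotients repeat a_1, ..., a_6; the period length is 6.
Hence the expansion of sqrt(1050) is a_0 = 32 followed by the repeating block 2, 2, 10, 2, 2, 64 (period 6).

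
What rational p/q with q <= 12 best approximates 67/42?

Expand x = 67/42 as a continued fraction with the Euclidean algorithm:
  67 = 1*42 + 25, so a_0 = 1.
  42 = 1*25 + 17, so a_1 = 1.
  25 = 1*17 + 8, so a_2 = 1.
  17 = 2*8 + 1, so a_3 = 2.
  8 = 8*1 + 0, so a_4 = 8.
so x = [1; 1, 1, 2, 8].
Convergents (p_i = a_i*p_{i-1} + p_{i-2}, q_i = a_i*q_{i-1} + q_{i-2} with p_{-2}=0, p_{-1}=1, q_{-2}=1, q_{-1}=0), until the denominator exceeds 12:
  i=0: a_0=1, p_0 = 1*1 + 0 = 1, q_0 = 1*0 + 1 = 1.
  i=1: a_1=1, p_1 = 1*1 + 1 = 2, q_1 = 1*1 + 0 = 1.
  i=2: a_2=1, p_2 = 1*2 + 1 = 3, q_2 = 1*1 + 1 = 2.
  i=3: a_3=2, p_3 = 2*3 + 2 = 8, q_3 = 2*2 + 1 = 5.
  i=4: a_4=8, p_4 = 8*8 + 3 = 67, q_4 = 8*5 + 2 = 42.
q_4 = 42 > 12, so the last convergent with denominator <= 12 is p_3/q_3 = 8/5.
The closest fraction with denominator <= 12 is either p_3/q_3 or the intermediate fraction (k*p_3 + p_2)/(k*q_3 + q_2) with the largest k >= 1 whose denominator stays <= 12; these approach x as k grows, and every other convergent or intermediate fraction in range is farther away.
Largest k: floor((12 - q_2)/q_3) = floor((12 - 2)/5) = 2.
That gives (2*8 + 3)/(2*5 + 2) = 19/12.
Compare the errors: |x - 8/5| = |67*5 - 8*42|/(42*5) = 1/210, and |x - 19/12| = |67*12 - 19*42|/(42*12) = 6/504.
Cross-multiplying, 1*504 = 504 < 1260 = 6*210, so 1/210 is smaller: the convergent 8/5 is closer to x than 19/12.

8/5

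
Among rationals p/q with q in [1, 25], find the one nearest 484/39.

273/22

Expand x = 484/39 as a continued fraction with the Euclidean algorithm:
  484 = 12*39 + 16, so a_0 = 12.
  39 = 2*16 + 7, so a_1 = 2.
  16 = 2*7 + 2, so a_2 = 2.
  7 = 3*2 + 1, so a_3 = 3.
  2 = 2*1 + 0, so a_4 = 2.
so x = [12; 2, 2, 3, 2].
Convergents (p_i = a_i*p_{i-1} + p_{i-2}, q_i = a_i*q_{i-1} + q_{i-2} with p_{-2}=0, p_{-1}=1, q_{-2}=1, q_{-1}=0), until the denominator exceeds 25:
  i=0: a_0=12, p_0 = 12*1 + 0 = 12, q_0 = 12*0 + 1 = 1.
  i=1: a_1=2, p_1 = 2*12 + 1 = 25, q_1 = 2*1 + 0 = 2.
  i=2: a_2=2, p_2 = 2*25 + 12 = 62, q_2 = 2*2 + 1 = 5.
  i=3: a_3=3, p_3 = 3*62 + 25 = 211, q_3 = 3*5 + 2 = 17.
  i=4: a_4=2, p_4 = 2*211 + 62 = 484, q_4 = 2*17 + 5 = 39.
q_4 = 39 > 25, so the last convergent with denominator <= 25 is p_3/q_3 = 211/17.
The closest fraction with denominator <= 25 is either p_3/q_3 or the intermediate fraction (k*p_3 + p_2)/(k*q_3 + q_2) with the largest k >= 1 whose denominator stays <= 25; these approach x as k grows, and every other convergent or intermediate fraction in range is farther away.
Largest k: floor((25 - q_2)/q_3) = floor((25 - 5)/17) = 1.
That gives (1*211 + 62)/(1*17 + 5) = 273/22.
Compare the errors: |x - 211/17| = |484*17 - 211*39|/(39*17) = 1/663, and |x - 273/22| = |484*22 - 273*39|/(39*22) = 1/858.
Cross-multiplying, 1*663 = 663 < 858 = 1*858, so 1/858 is smaller: the intermediate fraction 273/22 is closer to x than 211/17.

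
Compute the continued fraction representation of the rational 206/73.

[2; 1, 4, 1, 1, 1, 1, 2]

Run the Euclidean algorithm on 206 and 73; the successive quotients are the partial quotients a_0, a_1, ... (each step inverts the fractional part left over by the previous one):
  206 = 2*73 + 60, so a_0 = 2.
  73 = 1*60 + 13, so a_1 = 1.
  60 = 4*13 + 8, so a_2 = 4.
  13 = 1*8 + 5, so a_3 = 1.
  8 = 1*5 + 3, so a_4 = 1.
  5 = 1*3 + 2, so a_5 = 1.
  3 = 1*2 + 1, so a_6 = 1.
  2 = 2*1 + 0, so a_7 = 2.
The remainder reaches 0 after 8 divisions, so the expansion has 8 partial quotients, read off in order.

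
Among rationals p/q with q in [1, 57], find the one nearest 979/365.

Expand x = 979/365 as a continued fraction with the Euclidean algorithm:
  979 = 2*365 + 249, so a_0 = 2.
  365 = 1*249 + 116, so a_1 = 1.
  249 = 2*116 + 17, so a_2 = 2.
  116 = 6*17 + 14, so a_3 = 6.
  17 = 1*14 + 3, so a_4 = 1.
  14 = 4*3 + 2, so a_5 = 4.
  3 = 1*2 + 1, so a_6 = 1.
  2 = 2*1 + 0, so a_7 = 2.
so x = [2; 1, 2, 6, 1, 4, 1, 2].
Convergents (p_i = a_i*p_{i-1} + p_{i-2}, q_i = a_i*q_{i-1} + q_{i-2} with p_{-2}=0, p_{-1}=1, q_{-2}=1, q_{-1}=0), until the denominator exceeds 57:
  i=0: a_0=2, p_0 = 2*1 + 0 = 2, q_0 = 2*0 + 1 = 1.
  i=1: a_1=1, p_1 = 1*2 + 1 = 3, q_1 = 1*1 + 0 = 1.
  i=2: a_2=2, p_2 = 2*3 + 2 = 8, q_2 = 2*1 + 1 = 3.
  i=3: a_3=6, p_3 = 6*8 + 3 = 51, q_3 = 6*3 + 1 = 19.
  i=4: a_4=1, p_4 = 1*51 + 8 = 59, q_4 = 1*19 + 3 = 22.
  i=5: a_5=4, p_5 = 4*59 + 51 = 287, q_5 = 4*22 + 19 = 107.
q_5 = 107 > 57, so the last convergent with denominator <= 57 is p_4/q_4 = 59/22.
The closest fraction with denominator <= 57 is either p_4/q_4 or the intermediate fraction (k*p_4 + p_3)/(k*q_4 + q_3) with the largest k >= 1 whose denominator stays <= 57; these approach x as k grows, and every other convergent or intermediate fraction in range is farther away.
Largest k: floor((57 - q_3)/q_4) = floor((57 - 19)/22) = 1.
That gives (1*59 + 51)/(1*22 + 19) = 110/41.
Compare the errors: |x - 59/22| = |979*22 - 59*365|/(365*22) = 3/8030, and |x - 110/41| = |979*41 - 110*365|/(365*41) = 11/14965.
Cross-multiplying, 3*14965 = 44895 < 88330 = 11*8030, so 3/8030 is smaller: the convergent 59/22 is closer to x than 110/41.

59/22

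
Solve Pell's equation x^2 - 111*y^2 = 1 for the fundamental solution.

(x, y) = (295, 28)

First expand sqrt(111) as a continued fraction. With x_i = (sqrt(111) + m_i)/d_i and (m_0, d_0) = (0, 1): a_0 = floor(sqrt(111)) = 10, since 10^2 = 100 <= 111 < 121 = 11^2.
Iterate m_{i+1} = d_i*a_i - m_i, d_{i+1} = (111 - m_{i+1}^2)/d_i, a_{i+1} = floor((a_0 + m_{i+1})/d_{i+1}):
  m_1 = 1*10 - 0 = 10, d_1 = (111 - 10^2)/1 = 11/1 = 11, a_1 = floor((10 + 10)/11) = 1.
  m_2 = 11*1 - 10 = 1, d_2 = (111 - 1^2)/11 = 110/11 = 10, a_2 = floor((10 + 1)/10) = 1.
  m_3 = 10*1 - 1 = 9, d_3 = (111 - 9^2)/10 = 30/10 = 3, a_3 = floor((10 + 9)/3) = 6.
  m_4 = 3*6 - 9 = 9, d_4 = (111 - 9^2)/3 = 30/3 = 10, a_4 = floor((10 + 9)/10) = 1.
  m_5 = 10*1 - 9 = 1, d_5 = (111 - 1^2)/10 = 110/10 = 11, a_5 = floor((10 + 1)/11) = 1.
  m_6 = 11*1 - 1 = 10, d_6 = (111 - 10^2)/11 = 11/11 = 1, a_6 = floor((10 + 10)/1) = 20.
  m_7 = 1*20 - 10 = 10, d_7 = (111 - 10^2)/1 = 11/1 = 11: (m_7, d_7) = (m_1, d_1) = (10, 11), so from here the quotients repeat a_1, ..., a_6; the period length is 6.
So sqrt(111) = [10; (1, 1, 6, 1, 1, 20)] with period length k = 6.
k is even, so the fundamental solution of x^2 - 111y^2 = 1 is (p_{k-1}, q_{k-1}) = (p_5, q_5); compute convergents through index 5.
Convergents (p_i = a_i*p_{i-1} + p_{i-2}, q_i = a_i*q_{i-1} + q_{i-2} with p_{-2}=0, p_{-1}=1, q_{-2}=1, q_{-1}=0):
  i=0: a_0=10, p_0 = 10*1 + 0 = 10, q_0 = 10*0 + 1 = 1.
  i=1: a_1=1, p_1 = 1*10 + 1 = 11, q_1 = 1*1 + 0 = 1.
  i=2: a_2=1, p_2 = 1*11 + 10 = 21, q_2 = 1*1 + 1 = 2.
  i=3: a_3=6, p_3 = 6*21 + 11 = 137, q_3 = 6*2 + 1 = 13.
  i=4: a_4=1, p_4 = 1*137 + 21 = 158, q_4 = 1*13 + 2 = 15.
  i=5: a_5=1, p_5 = 1*158 + 137 = 295, q_5 = 1*15 + 13 = 28.
Check: 295^2 - 111*28^2 = 87025 - 87024 = 1, so (x, y) = (295, 28) solves the equation, and by the theorem it is the least positive solution.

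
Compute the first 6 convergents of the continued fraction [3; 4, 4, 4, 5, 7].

Using the convergent recurrence p_i = a_i*p_{i-1} + p_{i-2}, q_i = a_i*q_{i-1} + q_{i-2} with p_{-2}=0, p_{-1}=1, q_{-2}=1, q_{-1}=0:
  i=0: a_0=3, p_0 = 3*1 + 0 = 3, q_0 = 3*0 + 1 = 1.
  i=1: a_1=4, p_1 = 4*3 + 1 = 13, q_1 = 4*1 + 0 = 4.
  i=2: a_2=4, p_2 = 4*13 + 3 = 55, q_2 = 4*4 + 1 = 17.
  i=3: a_3=4, p_3 = 4*55 + 13 = 233, q_3 = 4*17 + 4 = 72.
  i=4: a_4=5, p_4 = 5*233 + 55 = 1220, q_4 = 5*72 + 17 = 377.
  i=5: a_5=7, p_5 = 7*1220 + 233 = 8773, q_5 = 7*377 + 72 = 2711.

3/1, 13/4, 55/17, 233/72, 1220/377, 8773/2711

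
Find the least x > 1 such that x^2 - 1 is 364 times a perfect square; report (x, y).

(x, y) = (4954951, 259710)

First expand sqrt(364) as a continued fraction. With x_i = (sqrt(364) + m_i)/d_i and (m_0, d_0) = (0, 1): a_0 = floor(sqrt(364)) = 19, since 19^2 = 361 <= 364 < 400 = 20^2.
Iterate m_{i+1} = d_i*a_i - m_i, d_{i+1} = (364 - m_{i+1}^2)/d_i, a_{i+1} = floor((a_0 + m_{i+1})/d_{i+1}):
  m_1 = 1*19 - 0 = 19, d_1 = (364 - 19^2)/1 = 3/1 = 3, a_1 = floor((19 + 19)/3) = 12.
  m_2 = 3*12 - 19 = 17, d_2 = (364 - 17^2)/3 = 75/3 = 25, a_2 = floor((19 + 17)/25) = 1.
  m_3 = 25*1 - 17 = 8, d_3 = (364 - 8^2)/25 = 300/25 = 12, a_3 = floor((19 + 8)/12) = 2.
  m_4 = 12*2 - 8 = 16, d_4 = (364 - 16^2)/12 = 108/12 = 9, a_4 = floor((19 + 16)/9) = 3.
  m_5 = 9*3 - 16 = 11, d_5 = (364 - 11^2)/9 = 243/9 = 27, a_5 = floor((19 + 11)/27) = 1.
  m_6 = 27*1 - 11 = 16, d_6 = (364 - 16^2)/27 = 108/27 = 4, a_6 = floor((19 + 16)/4) = 8.
  m_7 = 4*8 - 16 = 16, d_7 = (364 - 16^2)/4 = 108/4 = 27, a_7 = floor((19 + 16)/27) = 1.
  m_8 = 27*1 - 16 = 11, d_8 = (364 - 11^2)/27 = 243/27 = 9, a_8 = floor((19 + 11)/9) = 3.
  m_9 = 9*3 - 11 = 16, d_9 = (364 - 16^2)/9 = 108/9 = 12, a_9 = floor((19 + 16)/12) = 2.
  m_10 = 12*2 - 16 = 8, d_10 = (364 - 8^2)/12 = 300/12 = 25, a_10 = floor((19 + 8)/25) = 1.
  m_11 = 25*1 - 8 = 17, d_11 = (364 - 17^2)/25 = 75/25 = 3, a_11 = floor((19 + 17)/3) = 12.
  m_12 = 3*12 - 17 = 19, d_12 = (364 - 19^2)/3 = 3/3 = 1, a_12 = floor((19 + 19)/1) = 38.
  m_13 = 1*38 - 19 = 19, d_13 = (364 - 19^2)/1 = 3/1 = 3: (m_13, d_13) = (m_1, d_1) = (19, 3), so from here the quotients repeat a_1, ..., a_12; the period length is 12.
So sqrt(364) = [19; (12, 1, 2, 3, 1, 8, 1, 3, 2, 1, 12, 38)] with period length k = 12.
k is even, so the fundamental solution of x^2 - 364y^2 = 1 is (p_{k-1}, q_{k-1}) = (p_11, q_11); compute convergents through index 11.
Convergents (p_i = a_i*p_{i-1} + p_{i-2}, q_i = a_i*q_{i-1} + q_{i-2} with p_{-2}=0, p_{-1}=1, q_{-2}=1, q_{-1}=0):
  i=0: a_0=19, p_0 = 19*1 + 0 = 19, q_0 = 19*0 + 1 = 1.
  i=1: a_1=12, p_1 = 12*19 + 1 = 229, q_1 = 12*1 + 0 = 12.
  i=2: a_2=1, p_2 = 1*229 + 19 = 248, q_2 = 1*12 + 1 = 13.
  i=3: a_3=2, p_3 = 2*248 + 229 = 725, q_3 = 2*13 + 12 = 38.
  i=4: a_4=3, p_4 = 3*725 + 248 = 2423, q_4 = 3*38 + 13 = 127.
  i=5: a_5=1, p_5 = 1*2423 + 725 = 3148, q_5 = 1*127 + 38 = 165.
  i=6: a_6=8, p_6 = 8*3148 + 2423 = 27607, q_6 = 8*165 + 127 = 1447.
  i=7: a_7=1, p_7 = 1*27607 + 3148 = 30755, q_7 = 1*1447 + 165 = 1612.
  i=8: a_8=3, p_8 = 3*30755 + 27607 = 119872, q_8 = 3*1612 + 1447 = 6283.
  i=9: a_9=2, p_9 = 2*119872 + 30755 = 270499, q_9 = 2*6283 + 1612 = 14178.
  i=10: a_10=1, p_10 = 1*270499 + 119872 = 390371, q_10 = 1*14178 + 6283 = 20461.
  i=11: a_11=12, p_11 = 12*390371 + 270499 = 4954951, q_11 = 12*20461 + 14178 = 259710.
Check: 4954951^2 - 364*259710^2 = 24551539412401 - 24551539412400 = 1, so (x, y) = (4954951, 259710) solves the equation, and by the theorem it is the least positive solution.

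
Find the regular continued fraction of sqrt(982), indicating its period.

Write x_i = (sqrt(982) + m_i)/d_i with (m_0, d_0) = (0, 1). a_0 = floor(sqrt(982)) = 31, since 31^2 = 961 <= 982 < 1024 = 32^2.
Iterate m_{i+1} = d_i*a_i - m_i, d_{i+1} = (982 - m_{i+1}^2)/d_i, a_{i+1} = floor((a_0 + m_{i+1})/d_{i+1}):
  m_1 = 1*31 - 0 = 31, d_1 = (982 - 31^2)/1 = 21/1 = 21, a_1 = floor((31 + 31)/21) = 2.
  m_2 = 21*2 - 31 = 11, d_2 = (982 - 11^2)/21 = 861/21 = 41, a_2 = floor((31 + 11)/41) = 1.
  m_3 = 41*1 - 11 = 30, d_3 = (982 - 30^2)/41 = 82/41 = 2, a_3 = floor((31 + 30)/2) = 30.
  m_4 = 2*30 - 30 = 30, d_4 = (982 - 30^2)/2 = 82/2 = 41, a_4 = floor((31 + 30)/41) = 1.
  m_5 = 41*1 - 30 = 11, d_5 = (982 - 11^2)/41 = 861/41 = 21, a_5 = floor((31 + 11)/21) = 2.
  m_6 = 21*2 - 11 = 31, d_6 = (982 - 31^2)/21 = 21/21 = 1, a_6 = floor((31 + 31)/1) = 62.
  m_7 = 1*62 - 31 = 31, d_7 = (982 - 31^2)/1 = 21/1 = 21: (m_7, d_7) = (m_1, d_1) = (31, 21), so from here the quotients repeat a_1, ..., a_6; the period length is 6.
Hence the expansion of sqrt(982) is a_0 = 31 followed by the repeating block 2, 1, 30, 1, 2, 62 (period 6).

[31; (2, 1, 30, 1, 2, 62)]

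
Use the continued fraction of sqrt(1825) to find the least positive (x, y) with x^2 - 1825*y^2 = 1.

(x, y) = (2281249, 53400)

First expand sqrt(1825) as a continued fraction. With x_i = (sqrt(1825) + m_i)/d_i and (m_0, d_0) = (0, 1): a_0 = floor(sqrt(1825)) = 42, since 42^2 = 1764 <= 1825 < 1849 = 43^2.
Iterate m_{i+1} = d_i*a_i - m_i, d_{i+1} = (1825 - m_{i+1}^2)/d_i, a_{i+1} = floor((a_0 + m_{i+1})/d_{i+1}):
  m_1 = 1*42 - 0 = 42, d_1 = (1825 - 42^2)/1 = 61/1 = 61, a_1 = floor((42 + 42)/61) = 1.
  m_2 = 61*1 - 42 = 19, d_2 = (1825 - 19^2)/61 = 1464/61 = 24, a_2 = floor((42 + 19)/24) = 2.
  m_3 = 24*2 - 19 = 29, d_3 = (1825 - 29^2)/24 = 984/24 = 41, a_3 = floor((42 + 29)/41) = 1.
  m_4 = 41*1 - 29 = 12, d_4 = (1825 - 12^2)/41 = 1681/41 = 41, a_4 = floor((42 + 12)/41) = 1.
  m_5 = 41*1 - 12 = 29, d_5 = (1825 - 29^2)/41 = 984/41 = 24, a_5 = floor((42 + 29)/24) = 2.
  m_6 = 24*2 - 29 = 19, d_6 = (1825 - 19^2)/24 = 1464/24 = 61, a_6 = floor((42 + 19)/61) = 1.
  m_7 = 61*1 - 19 = 42, d_7 = (1825 - 42^2)/61 = 61/61 = 1, a_7 = floor((42 + 42)/1) = 84.
  m_8 = 1*84 - 42 = 42, d_8 = (1825 - 42^2)/1 = 61/1 = 61: (m_8, d_8) = (m_1, d_1) = (42, 61), so from here the quotients repeat a_1, ..., a_7; the period length is 7.
So sqrt(1825) = [42; (1, 2, 1, 1, 2, 1, 84)] with period length k = 7.
k is odd, so (p_{k-1}, q_{k-1}) only solves x^2 - 1825y^2 = -1 and the fundamental solution of x^2 - 1825y^2 = 1 is (p_{2k-1}, q_{2k-1}) = (p_13, q_13); compute convergents through index 13, running through the period twice.
Convergents (p_i = a_i*p_{i-1} + p_{i-2}, q_i = a_i*q_{i-1} + q_{i-2} with p_{-2}=0, p_{-1}=1, q_{-2}=1, q_{-1}=0):
  i=0: a_0=42, p_0 = 42*1 + 0 = 42, q_0 = 42*0 + 1 = 1.
  i=1: a_1=1, p_1 = 1*42 + 1 = 43, q_1 = 1*1 + 0 = 1.
  i=2: a_2=2, p_2 = 2*43 + 42 = 128, q_2 = 2*1 + 1 = 3.
  i=3: a_3=1, p_3 = 1*128 + 43 = 171, q_3 = 1*3 + 1 = 4.
  i=4: a_4=1, p_4 = 1*171 + 128 = 299, q_4 = 1*4 + 3 = 7.
  i=5: a_5=2, p_5 = 2*299 + 171 = 769, q_5 = 2*7 + 4 = 18.
  i=6: a_6=1, p_6 = 1*769 + 299 = 1068, q_6 = 1*18 + 7 = 25.
  i=7: a_7=84, p_7 = 84*1068 + 769 = 90481, q_7 = 84*25 + 18 = 2118.
  i=8: a_8=1, p_8 = 1*90481 + 1068 = 91549, q_8 = 1*2118 + 25 = 2143.
  i=9: a_9=2, p_9 = 2*91549 + 90481 = 273579, q_9 = 2*2143 + 2118 = 6404.
  i=10: a_10=1, p_10 = 1*273579 + 91549 = 365128, q_10 = 1*6404 + 2143 = 8547.
  i=11: a_11=1, p_11 = 1*365128 + 273579 = 638707, q_11 = 1*8547 + 6404 = 14951.
  i=12: a_12=2, p_12 = 2*638707 + 365128 = 1642542, q_12 = 2*14951 + 8547 = 38449.
  i=13: a_13=1, p_13 = 1*1642542 + 638707 = 2281249, q_13 = 1*38449 + 14951 = 53400.
Indeed p_6^2 - 1825*q_6^2 = 1140624 - 1140625 = -1, not +1.
Check: 2281249^2 - 1825*53400^2 = 5204097000001 - 5204097000000 = 1, so (x, y) = (2281249, 53400) solves the equation, and by the theorem it is the least positive solution.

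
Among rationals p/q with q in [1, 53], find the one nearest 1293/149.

Expand x = 1293/149 as a continued fraction with the Euclidean algorithm:
  1293 = 8*149 + 101, so a_0 = 8.
  149 = 1*101 + 48, so a_1 = 1.
  101 = 2*48 + 5, so a_2 = 2.
  48 = 9*5 + 3, so a_3 = 9.
  5 = 1*3 + 2, so a_4 = 1.
  3 = 1*2 + 1, so a_5 = 1.
  2 = 2*1 + 0, so a_6 = 2.
so x = [8; 1, 2, 9, 1, 1, 2].
Convergents (p_i = a_i*p_{i-1} + p_{i-2}, q_i = a_i*q_{i-1} + q_{i-2} with p_{-2}=0, p_{-1}=1, q_{-2}=1, q_{-1}=0), until the denominator exceeds 53:
  i=0: a_0=8, p_0 = 8*1 + 0 = 8, q_0 = 8*0 + 1 = 1.
  i=1: a_1=1, p_1 = 1*8 + 1 = 9, q_1 = 1*1 + 0 = 1.
  i=2: a_2=2, p_2 = 2*9 + 8 = 26, q_2 = 2*1 + 1 = 3.
  i=3: a_3=9, p_3 = 9*26 + 9 = 243, q_3 = 9*3 + 1 = 28.
  i=4: a_4=1, p_4 = 1*243 + 26 = 269, q_4 = 1*28 + 3 = 31.
  i=5: a_5=1, p_5 = 1*269 + 243 = 512, q_5 = 1*31 + 28 = 59.
q_5 = 59 > 53, so the last convergent with denominator <= 53 is p_4/q_4 = 269/31.
The closest fraction with denominator <= 53 is either p_4/q_4 or the intermediate fraction (k*p_4 + p_3)/(k*q_4 + q_3) with the largest k >= 1 whose denominator stays <= 53; these approach x as k grows, and every other convergent or intermediate fraction in range is farther away.
Largest k: floor((53 - q_3)/q_4) = floor((53 - 28)/31) = 0.
Since k = 0, no intermediate fraction beyond p_4/q_4 has denominator <= 53, so the convergent 269/31 is the closest (its error is |1293*31 - 269*149|/(149*31) = 2/4619).

269/31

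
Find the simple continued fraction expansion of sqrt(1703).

[41; (3, 1, 2, 1, 5, 6, 5, 1, 2, 1, 3, 82)]

Write x_i = (sqrt(1703) + m_i)/d_i with (m_0, d_0) = (0, 1). a_0 = floor(sqrt(1703)) = 41, since 41^2 = 1681 <= 1703 < 1764 = 42^2.
Iterate m_{i+1} = d_i*a_i - m_i, d_{i+1} = (1703 - m_{i+1}^2)/d_i, a_{i+1} = floor((a_0 + m_{i+1})/d_{i+1}):
  m_1 = 1*41 - 0 = 41, d_1 = (1703 - 41^2)/1 = 22/1 = 22, a_1 = floor((41 + 41)/22) = 3.
  m_2 = 22*3 - 41 = 25, d_2 = (1703 - 25^2)/22 = 1078/22 = 49, a_2 = floor((41 + 25)/49) = 1.
  m_3 = 49*1 - 25 = 24, d_3 = (1703 - 24^2)/49 = 1127/49 = 23, a_3 = floor((41 + 24)/23) = 2.
  m_4 = 23*2 - 24 = 22, d_4 = (1703 - 22^2)/23 = 1219/23 = 53, a_4 = floor((41 + 22)/53) = 1.
  m_5 = 53*1 - 22 = 31, d_5 = (1703 - 31^2)/53 = 742/53 = 14, a_5 = floor((41 + 31)/14) = 5.
  m_6 = 14*5 - 31 = 39, d_6 = (1703 - 39^2)/14 = 182/14 = 13, a_6 = floor((41 + 39)/13) = 6.
  m_7 = 13*6 - 39 = 39, d_7 = (1703 - 39^2)/13 = 182/13 = 14, a_7 = floor((41 + 39)/14) = 5.
  m_8 = 14*5 - 39 = 31, d_8 = (1703 - 31^2)/14 = 742/14 = 53, a_8 = floor((41 + 31)/53) = 1.
  m_9 = 53*1 - 31 = 22, d_9 = (1703 - 22^2)/53 = 1219/53 = 23, a_9 = floor((41 + 22)/23) = 2.
  m_10 = 23*2 - 22 = 24, d_10 = (1703 - 24^2)/23 = 1127/23 = 49, a_10 = floor((41 + 24)/49) = 1.
  m_11 = 49*1 - 24 = 25, d_11 = (1703 - 25^2)/49 = 1078/49 = 22, a_11 = floor((41 + 25)/22) = 3.
  m_12 = 22*3 - 25 = 41, d_12 = (1703 - 41^2)/22 = 22/22 = 1, a_12 = floor((41 + 41)/1) = 82.
  m_13 = 1*82 - 41 = 41, d_13 = (1703 - 41^2)/1 = 22/1 = 22: (m_13, d_13) = (m_1, d_1) = (41, 22), so from here the quotients repeat a_1, ..., a_12; the period length is 12.
Hence the expansion of sqrt(1703) is a_0 = 41 followed by the repeating block 3, 1, 2, 1, 5, 6, 5, 1, 2, 1, 3, 82 (period 12).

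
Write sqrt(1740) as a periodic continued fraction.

Write x_i = (sqrt(1740) + m_i)/d_i with (m_0, d_0) = (0, 1). a_0 = floor(sqrt(1740)) = 41, since 41^2 = 1681 <= 1740 < 1764 = 42^2.
Iterate m_{i+1} = d_i*a_i - m_i, d_{i+1} = (1740 - m_{i+1}^2)/d_i, a_{i+1} = floor((a_0 + m_{i+1})/d_{i+1}):
  m_1 = 1*41 - 0 = 41, d_1 = (1740 - 41^2)/1 = 59/1 = 59, a_1 = floor((41 + 41)/59) = 1.
  m_2 = 59*1 - 41 = 18, d_2 = (1740 - 18^2)/59 = 1416/59 = 24, a_2 = floor((41 + 18)/24) = 2.
  m_3 = 24*2 - 18 = 30, d_3 = (1740 - 30^2)/24 = 840/24 = 35, a_3 = floor((41 + 30)/35) = 2.
  m_4 = 35*2 - 30 = 40, d_4 = (1740 - 40^2)/35 = 140/35 = 4, a_4 = floor((41 + 40)/4) = 20.
  m_5 = 4*20 - 40 = 40, d_5 = (1740 - 40^2)/4 = 140/4 = 35, a_5 = floor((41 + 40)/35) = 2.
  m_6 = 35*2 - 40 = 30, d_6 = (1740 - 30^2)/35 = 840/35 = 24, a_6 = floor((41 + 30)/24) = 2.
  m_7 = 24*2 - 30 = 18, d_7 = (1740 - 18^2)/24 = 1416/24 = 59, a_7 = floor((41 + 18)/59) = 1.
  m_8 = 59*1 - 18 = 41, d_8 = (1740 - 41^2)/59 = 59/59 = 1, a_8 = floor((41 + 41)/1) = 82.
  m_9 = 1*82 - 41 = 41, d_9 = (1740 - 41^2)/1 = 59/1 = 59: (m_9, d_9) = (m_1, d_1) = (41, 59), so from here the quotients repeat a_1, ..., a_8; the period length is 8.
Hence the expansion of sqrt(1740) is a_0 = 41 followed by the repeating block 1, 2, 2, 20, 2, 2, 1, 82 (period 8).

[41; (1, 2, 2, 20, 2, 2, 1, 82)]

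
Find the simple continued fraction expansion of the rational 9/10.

Run the Euclidean algorithm on 9 and 10; the successive quotients are the partial quotients a_0, a_1, ... (each step inverts the fractional part left over by the previous one):
  9 = 0*10 + 9, so a_0 = 0.
  10 = 1*9 + 1, so a_1 = 1.
  9 = 9*1 + 0, so a_2 = 9.
The remainder reaches 0 after 3 divisions, so the expansion has 3 partial quotients, read off in order.

[0; 1, 9]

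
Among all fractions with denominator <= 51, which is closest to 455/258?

67/38

Expand x = 455/258 as a continued fraction with the Euclidean algorithm:
  455 = 1*258 + 197, so a_0 = 1.
  258 = 1*197 + 61, so a_1 = 1.
  197 = 3*61 + 14, so a_2 = 3.
  61 = 4*14 + 5, so a_3 = 4.
  14 = 2*5 + 4, so a_4 = 2.
  5 = 1*4 + 1, so a_5 = 1.
  4 = 4*1 + 0, so a_6 = 4.
so x = [1; 1, 3, 4, 2, 1, 4].
Convergents (p_i = a_i*p_{i-1} + p_{i-2}, q_i = a_i*q_{i-1} + q_{i-2} with p_{-2}=0, p_{-1}=1, q_{-2}=1, q_{-1}=0), until the denominator exceeds 51:
  i=0: a_0=1, p_0 = 1*1 + 0 = 1, q_0 = 1*0 + 1 = 1.
  i=1: a_1=1, p_1 = 1*1 + 1 = 2, q_1 = 1*1 + 0 = 1.
  i=2: a_2=3, p_2 = 3*2 + 1 = 7, q_2 = 3*1 + 1 = 4.
  i=3: a_3=4, p_3 = 4*7 + 2 = 30, q_3 = 4*4 + 1 = 17.
  i=4: a_4=2, p_4 = 2*30 + 7 = 67, q_4 = 2*17 + 4 = 38.
  i=5: a_5=1, p_5 = 1*67 + 30 = 97, q_5 = 1*38 + 17 = 55.
q_5 = 55 > 51, so the last convergent with denominator <= 51 is p_4/q_4 = 67/38.
The closest fraction with denominator <= 51 is either p_4/q_4 or the intermediate fraction (k*p_4 + p_3)/(k*q_4 + q_3) with the largest k >= 1 whose denominator stays <= 51; these approach x as k grows, and every other convergent or intermediate fraction in range is farther away.
Largest k: floor((51 - q_3)/q_4) = floor((51 - 17)/38) = 0.
Since k = 0, no intermediate fraction beyond p_4/q_4 has denominator <= 51, so the convergent 67/38 is the closest (its error is |455*38 - 67*258|/(258*38) = 4/9804).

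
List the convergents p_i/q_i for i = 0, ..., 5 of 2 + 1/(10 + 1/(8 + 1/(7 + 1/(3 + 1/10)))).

Using the convergent recurrence p_i = a_i*p_{i-1} + p_{i-2}, q_i = a_i*q_{i-1} + q_{i-2} with p_{-2}=0, p_{-1}=1, q_{-2}=1, q_{-1}=0:
  i=0: a_0=2, p_0 = 2*1 + 0 = 2, q_0 = 2*0 + 1 = 1.
  i=1: a_1=10, p_1 = 10*2 + 1 = 21, q_1 = 10*1 + 0 = 10.
  i=2: a_2=8, p_2 = 8*21 + 2 = 170, q_2 = 8*10 + 1 = 81.
  i=3: a_3=7, p_3 = 7*170 + 21 = 1211, q_3 = 7*81 + 10 = 577.
  i=4: a_4=3, p_4 = 3*1211 + 170 = 3803, q_4 = 3*577 + 81 = 1812.
  i=5: a_5=10, p_5 = 10*3803 + 1211 = 39241, q_5 = 10*1812 + 577 = 18697.

2/1, 21/10, 170/81, 1211/577, 3803/1812, 39241/18697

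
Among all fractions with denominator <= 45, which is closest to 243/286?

Expand x = 243/286 as a continued fraction with the Euclidean algorithm:
  243 = 0*286 + 243, so a_0 = 0.
  286 = 1*243 + 43, so a_1 = 1.
  243 = 5*43 + 28, so a_2 = 5.
  43 = 1*28 + 15, so a_3 = 1.
  28 = 1*15 + 13, so a_4 = 1.
  15 = 1*13 + 2, so a_5 = 1.
  13 = 6*2 + 1, so a_6 = 6.
  2 = 2*1 + 0, so a_7 = 2.
so x = [0; 1, 5, 1, 1, 1, 6, 2].
Convergents (p_i = a_i*p_{i-1} + p_{i-2}, q_i = a_i*q_{i-1} + q_{i-2} with p_{-2}=0, p_{-1}=1, q_{-2}=1, q_{-1}=0), until the denominator exceeds 45:
  i=0: a_0=0, p_0 = 0*1 + 0 = 0, q_0 = 0*0 + 1 = 1.
  i=1: a_1=1, p_1 = 1*0 + 1 = 1, q_1 = 1*1 + 0 = 1.
  i=2: a_2=5, p_2 = 5*1 + 0 = 5, q_2 = 5*1 + 1 = 6.
  i=3: a_3=1, p_3 = 1*5 + 1 = 6, q_3 = 1*6 + 1 = 7.
  i=4: a_4=1, p_4 = 1*6 + 5 = 11, q_4 = 1*7 + 6 = 13.
  i=5: a_5=1, p_5 = 1*11 + 6 = 17, q_5 = 1*13 + 7 = 20.
  i=6: a_6=6, p_6 = 6*17 + 11 = 113, q_6 = 6*20 + 13 = 133.
q_6 = 133 > 45, so the last convergent with denominator <= 45 is p_5/q_5 = 17/20.
The closest fraction with denominator <= 45 is either p_5/q_5 or the intermediate fraction (k*p_5 + p_4)/(k*q_5 + q_4) with the largest k >= 1 whose denominator stays <= 45; these approach x as k grows, and every other convergent or intermediate fraction in range is farther away.
Largest k: floor((45 - q_4)/q_5) = floor((45 - 13)/20) = 1.
That gives (1*17 + 11)/(1*20 + 13) = 28/33.
Compare the errors: |x - 17/20| = |243*20 - 17*286|/(286*20) = 2/5720, and |x - 28/33| = |243*33 - 28*286|/(286*33) = 11/9438.
Cross-multiplying, 2*9438 = 18876 < 62920 = 11*5720, so 2/5720 is smaller: the convergent 17/20 is closer to x than 28/33.

17/20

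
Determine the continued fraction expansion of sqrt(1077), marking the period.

Write x_i = (sqrt(1077) + m_i)/d_i with (m_0, d_0) = (0, 1). a_0 = floor(sqrt(1077)) = 32, since 32^2 = 1024 <= 1077 < 1089 = 33^2.
Iterate m_{i+1} = d_i*a_i - m_i, d_{i+1} = (1077 - m_{i+1}^2)/d_i, a_{i+1} = floor((a_0 + m_{i+1})/d_{i+1}):
  m_1 = 1*32 - 0 = 32, d_1 = (1077 - 32^2)/1 = 53/1 = 53, a_1 = floor((32 + 32)/53) = 1.
  m_2 = 53*1 - 32 = 21, d_2 = (1077 - 21^2)/53 = 636/53 = 12, a_2 = floor((32 + 21)/12) = 4.
  m_3 = 12*4 - 21 = 27, d_3 = (1077 - 27^2)/12 = 348/12 = 29, a_3 = floor((32 + 27)/29) = 2.
  m_4 = 29*2 - 27 = 31, d_4 = (1077 - 31^2)/29 = 116/29 = 4, a_4 = floor((32 + 31)/4) = 15.
  m_5 = 4*15 - 31 = 29, d_5 = (1077 - 29^2)/4 = 236/4 = 59, a_5 = floor((32 + 29)/59) = 1.
  m_6 = 59*1 - 29 = 30, d_6 = (1077 - 30^2)/59 = 177/59 = 3, a_6 = floor((32 + 30)/3) = 20.
  m_7 = 3*20 - 30 = 30, d_7 = (1077 - 30^2)/3 = 177/3 = 59, a_7 = floor((32 + 30)/59) = 1.
  m_8 = 59*1 - 30 = 29, d_8 = (1077 - 29^2)/59 = 236/59 = 4, a_8 = floor((32 + 29)/4) = 15.
  m_9 = 4*15 - 29 = 31, d_9 = (1077 - 31^2)/4 = 116/4 = 29, a_9 = floor((32 + 31)/29) = 2.
  m_10 = 29*2 - 31 = 27, d_10 = (1077 - 27^2)/29 = 348/29 = 12, a_10 = floor((32 + 27)/12) = 4.
  m_11 = 12*4 - 27 = 21, d_11 = (1077 - 21^2)/12 = 636/12 = 53, a_11 = floor((32 + 21)/53) = 1.
  m_12 = 53*1 - 21 = 32, d_12 = (1077 - 32^2)/53 = 53/53 = 1, a_12 = floor((32 + 32)/1) = 64.
  m_13 = 1*64 - 32 = 32, d_13 = (1077 - 32^2)/1 = 53/1 = 53: (m_13, d_13) = (m_1, d_1) = (32, 53), so from here the quotients repeat a_1, ..., a_12; the period length is 12.
Hence the expansion of sqrt(1077) is a_0 = 32 followed by the repeating block 1, 4, 2, 15, 1, 20, 1, 15, 2, 4, 1, 64 (period 12).

[32; (1, 4, 2, 15, 1, 20, 1, 15, 2, 4, 1, 64)]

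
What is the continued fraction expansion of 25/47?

Run the Euclidean algorithm on 25 and 47; the successive quotients are the partial quotients a_0, a_1, ... (each step inverts the fractional part left over by the previous one):
  25 = 0*47 + 25, so a_0 = 0.
  47 = 1*25 + 22, so a_1 = 1.
  25 = 1*22 + 3, so a_2 = 1.
  22 = 7*3 + 1, so a_3 = 7.
  3 = 3*1 + 0, so a_4 = 3.
The remainder reaches 0 after 5 divisions, so the expansion has 5 partial quotients, read off in order.

[0; 1, 1, 7, 3]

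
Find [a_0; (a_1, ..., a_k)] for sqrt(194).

Write x_i = (sqrt(194) + m_i)/d_i with (m_0, d_0) = (0, 1). a_0 = floor(sqrt(194)) = 13, since 13^2 = 169 <= 194 < 196 = 14^2.
Iterate m_{i+1} = d_i*a_i - m_i, d_{i+1} = (194 - m_{i+1}^2)/d_i, a_{i+1} = floor((a_0 + m_{i+1})/d_{i+1}):
  m_1 = 1*13 - 0 = 13, d_1 = (194 - 13^2)/1 = 25/1 = 25, a_1 = floor((13 + 13)/25) = 1.
  m_2 = 25*1 - 13 = 12, d_2 = (194 - 12^2)/25 = 50/25 = 2, a_2 = floor((13 + 12)/2) = 12.
  m_3 = 2*12 - 12 = 12, d_3 = (194 - 12^2)/2 = 50/2 = 25, a_3 = floor((13 + 12)/25) = 1.
  m_4 = 25*1 - 12 = 13, d_4 = (194 - 13^2)/25 = 25/25 = 1, a_4 = floor((13 + 13)/1) = 26.
  m_5 = 1*26 - 13 = 13, d_5 = (194 - 13^2)/1 = 25/1 = 25: (m_5, d_5) = (m_1, d_1) = (13, 25), so from here the quotients repeat a_1, ..., a_4; the period length is 4.
Hence the expansion of sqrt(194) is a_0 = 13 followed by the repeating block 1, 12, 1, 26 (period 4).

[13; (1, 12, 1, 26)]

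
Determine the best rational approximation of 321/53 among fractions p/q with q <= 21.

Expand x = 321/53 as a continued fraction with the Euclidean algorithm:
  321 = 6*53 + 3, so a_0 = 6.
  53 = 17*3 + 2, so a_1 = 17.
  3 = 1*2 + 1, so a_2 = 1.
  2 = 2*1 + 0, so a_3 = 2.
so x = [6; 17, 1, 2].
Convergents (p_i = a_i*p_{i-1} + p_{i-2}, q_i = a_i*q_{i-1} + q_{i-2} with p_{-2}=0, p_{-1}=1, q_{-2}=1, q_{-1}=0), until the denominator exceeds 21:
  i=0: a_0=6, p_0 = 6*1 + 0 = 6, q_0 = 6*0 + 1 = 1.
  i=1: a_1=17, p_1 = 17*6 + 1 = 103, q_1 = 17*1 + 0 = 17.
  i=2: a_2=1, p_2 = 1*103 + 6 = 109, q_2 = 1*17 + 1 = 18.
  i=3: a_3=2, p_3 = 2*109 + 103 = 321, q_3 = 2*18 + 17 = 53.
q_3 = 53 > 21, so the last convergent with denominator <= 21 is p_2/q_2 = 109/18.
The closest fraction with denominator <= 21 is either p_2/q_2 or the intermediate fraction (k*p_2 + p_1)/(k*q_2 + q_1) with the largest k >= 1 whose denominator stays <= 21; these approach x as k grows, and every other convergent or intermediate fraction in range is farther away.
Largest k: floor((21 - q_1)/q_2) = floor((21 - 17)/18) = 0.
Since k = 0, no intermediate fraction beyond p_2/q_2 has denominator <= 21, so the convergent 109/18 is the closest (its error is |321*18 - 109*53|/(53*18) = 1/954).

109/18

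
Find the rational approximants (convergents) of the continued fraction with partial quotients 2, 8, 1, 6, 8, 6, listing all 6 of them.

2/1, 17/8, 19/9, 131/62, 1067/505, 6533/3092

Using the convergent recurrence p_i = a_i*p_{i-1} + p_{i-2}, q_i = a_i*q_{i-1} + q_{i-2} with p_{-2}=0, p_{-1}=1, q_{-2}=1, q_{-1}=0:
  i=0: a_0=2, p_0 = 2*1 + 0 = 2, q_0 = 2*0 + 1 = 1.
  i=1: a_1=8, p_1 = 8*2 + 1 = 17, q_1 = 8*1 + 0 = 8.
  i=2: a_2=1, p_2 = 1*17 + 2 = 19, q_2 = 1*8 + 1 = 9.
  i=3: a_3=6, p_3 = 6*19 + 17 = 131, q_3 = 6*9 + 8 = 62.
  i=4: a_4=8, p_4 = 8*131 + 19 = 1067, q_4 = 8*62 + 9 = 505.
  i=5: a_5=6, p_5 = 6*1067 + 131 = 6533, q_5 = 6*505 + 62 = 3092.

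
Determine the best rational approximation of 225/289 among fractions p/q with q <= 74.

Expand x = 225/289 as a continued fraction with the Euclidean algorithm:
  225 = 0*289 + 225, so a_0 = 0.
  289 = 1*225 + 64, so a_1 = 1.
  225 = 3*64 + 33, so a_2 = 3.
  64 = 1*33 + 31, so a_3 = 1.
  33 = 1*31 + 2, so a_4 = 1.
  31 = 15*2 + 1, so a_5 = 15.
  2 = 2*1 + 0, so a_6 = 2.
so x = [0; 1, 3, 1, 1, 15, 2].
Convergents (p_i = a_i*p_{i-1} + p_{i-2}, q_i = a_i*q_{i-1} + q_{i-2} with p_{-2}=0, p_{-1}=1, q_{-2}=1, q_{-1}=0), until the denominator exceeds 74:
  i=0: a_0=0, p_0 = 0*1 + 0 = 0, q_0 = 0*0 + 1 = 1.
  i=1: a_1=1, p_1 = 1*0 + 1 = 1, q_1 = 1*1 + 0 = 1.
  i=2: a_2=3, p_2 = 3*1 + 0 = 3, q_2 = 3*1 + 1 = 4.
  i=3: a_3=1, p_3 = 1*3 + 1 = 4, q_3 = 1*4 + 1 = 5.
  i=4: a_4=1, p_4 = 1*4 + 3 = 7, q_4 = 1*5 + 4 = 9.
  i=5: a_5=15, p_5 = 15*7 + 4 = 109, q_5 = 15*9 + 5 = 140.
q_5 = 140 > 74, so the last convergent with denominator <= 74 is p_4/q_4 = 7/9.
The closest fraction with denominator <= 74 is either p_4/q_4 or the intermediate fraction (k*p_4 + p_3)/(k*q_4 + q_3) with the largest k >= 1 whose denominator stays <= 74; these approach x as k grows, and every other convergent or intermediate fraction in range is farther away.
Largest k: floor((74 - q_3)/q_4) = floor((74 - 5)/9) = 7.
That gives (7*7 + 4)/(7*9 + 5) = 53/68.
Compare the errors: |x - 7/9| = |225*9 - 7*289|/(289*9) = 2/2601, and |x - 53/68| = |225*68 - 53*289|/(289*68) = 17/19652.
Cross-multiplying, 2*19652 = 39304 < 44217 = 17*2601, so 2/2601 is smaller: the convergent 7/9 is closer to x than 53/68.

7/9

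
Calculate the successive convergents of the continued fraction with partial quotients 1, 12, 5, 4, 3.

1/1, 13/12, 66/61, 277/256, 897/829

Using the convergent recurrence p_i = a_i*p_{i-1} + p_{i-2}, q_i = a_i*q_{i-1} + q_{i-2} with p_{-2}=0, p_{-1}=1, q_{-2}=1, q_{-1}=0:
  i=0: a_0=1, p_0 = 1*1 + 0 = 1, q_0 = 1*0 + 1 = 1.
  i=1: a_1=12, p_1 = 12*1 + 1 = 13, q_1 = 12*1 + 0 = 12.
  i=2: a_2=5, p_2 = 5*13 + 1 = 66, q_2 = 5*12 + 1 = 61.
  i=3: a_3=4, p_3 = 4*66 + 13 = 277, q_3 = 4*61 + 12 = 256.
  i=4: a_4=3, p_4 = 3*277 + 66 = 897, q_4 = 3*256 + 61 = 829.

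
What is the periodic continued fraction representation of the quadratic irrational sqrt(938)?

[30; (1, 1, 1, 2, 8, 2, 1, 1, 1, 60)]

Write x_i = (sqrt(938) + m_i)/d_i with (m_0, d_0) = (0, 1). a_0 = floor(sqrt(938)) = 30, since 30^2 = 900 <= 938 < 961 = 31^2.
Iterate m_{i+1} = d_i*a_i - m_i, d_{i+1} = (938 - m_{i+1}^2)/d_i, a_{i+1} = floor((a_0 + m_{i+1})/d_{i+1}):
  m_1 = 1*30 - 0 = 30, d_1 = (938 - 30^2)/1 = 38/1 = 38, a_1 = floor((30 + 30)/38) = 1.
  m_2 = 38*1 - 30 = 8, d_2 = (938 - 8^2)/38 = 874/38 = 23, a_2 = floor((30 + 8)/23) = 1.
  m_3 = 23*1 - 8 = 15, d_3 = (938 - 15^2)/23 = 713/23 = 31, a_3 = floor((30 + 15)/31) = 1.
  m_4 = 31*1 - 15 = 16, d_4 = (938 - 16^2)/31 = 682/31 = 22, a_4 = floor((30 + 16)/22) = 2.
  m_5 = 22*2 - 16 = 28, d_5 = (938 - 28^2)/22 = 154/22 = 7, a_5 = floor((30 + 28)/7) = 8.
  m_6 = 7*8 - 28 = 28, d_6 = (938 - 28^2)/7 = 154/7 = 22, a_6 = floor((30 + 28)/22) = 2.
  m_7 = 22*2 - 28 = 16, d_7 = (938 - 16^2)/22 = 682/22 = 31, a_7 = floor((30 + 16)/31) = 1.
  m_8 = 31*1 - 16 = 15, d_8 = (938 - 15^2)/31 = 713/31 = 23, a_8 = floor((30 + 15)/23) = 1.
  m_9 = 23*1 - 15 = 8, d_9 = (938 - 8^2)/23 = 874/23 = 38, a_9 = floor((30 + 8)/38) = 1.
  m_10 = 38*1 - 8 = 30, d_10 = (938 - 30^2)/38 = 38/38 = 1, a_10 = floor((30 + 30)/1) = 60.
  m_11 = 1*60 - 30 = 30, d_11 = (938 - 30^2)/1 = 38/1 = 38: (m_11, d_11) = (m_1, d_1) = (30, 38), so from here the quotients repeat a_1, ..., a_10; the period length is 10.
Hence the expansion of sqrt(938) is a_0 = 30 followed by the repeating block 1, 1, 1, 2, 8, 2, 1, 1, 1, 60 (period 10).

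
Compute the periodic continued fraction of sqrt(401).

[20; (40)]

Write x_i = (sqrt(401) + m_i)/d_i with (m_0, d_0) = (0, 1). a_0 = floor(sqrt(401)) = 20, since 20^2 = 400 <= 401 < 441 = 21^2.
Iterate m_{i+1} = d_i*a_i - m_i, d_{i+1} = (401 - m_{i+1}^2)/d_i, a_{i+1} = floor((a_0 + m_{i+1})/d_{i+1}):
  m_1 = 1*20 - 0 = 20, d_1 = (401 - 20^2)/1 = 1/1 = 1, a_1 = floor((20 + 20)/1) = 40.
  m_2 = 1*40 - 20 = 20, d_2 = (401 - 20^2)/1 = 1/1 = 1: (m_2, d_2) = (m_1, d_1) = (20, 1), so from here the quotient a_1 repeats; the period length is 1.
Hence the expansion of sqrt(401) is a_0 = 20 followed by the repeating block 40 (period 1).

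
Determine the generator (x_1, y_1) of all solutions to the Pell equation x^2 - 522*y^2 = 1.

(x, y) = (19603, 858)

First expand sqrt(522) as a continued fraction. With x_i = (sqrt(522) + m_i)/d_i and (m_0, d_0) = (0, 1): a_0 = floor(sqrt(522)) = 22, since 22^2 = 484 <= 522 < 529 = 23^2.
Iterate m_{i+1} = d_i*a_i - m_i, d_{i+1} = (522 - m_{i+1}^2)/d_i, a_{i+1} = floor((a_0 + m_{i+1})/d_{i+1}):
  m_1 = 1*22 - 0 = 22, d_1 = (522 - 22^2)/1 = 38/1 = 38, a_1 = floor((22 + 22)/38) = 1.
  m_2 = 38*1 - 22 = 16, d_2 = (522 - 16^2)/38 = 266/38 = 7, a_2 = floor((22 + 16)/7) = 5.
  m_3 = 7*5 - 16 = 19, d_3 = (522 - 19^2)/7 = 161/7 = 23, a_3 = floor((22 + 19)/23) = 1.
  m_4 = 23*1 - 19 = 4, d_4 = (522 - 4^2)/23 = 506/23 = 22, a_4 = floor((22 + 4)/22) = 1.
  m_5 = 22*1 - 4 = 18, d_5 = (522 - 18^2)/22 = 198/22 = 9, a_5 = floor((22 + 18)/9) = 4.
  m_6 = 9*4 - 18 = 18, d_6 = (522 - 18^2)/9 = 198/9 = 22, a_6 = floor((22 + 18)/22) = 1.
  m_7 = 22*1 - 18 = 4, d_7 = (522 - 4^2)/22 = 506/22 = 23, a_7 = floor((22 + 4)/23) = 1.
  m_8 = 23*1 - 4 = 19, d_8 = (522 - 19^2)/23 = 161/23 = 7, a_8 = floor((22 + 19)/7) = 5.
  m_9 = 7*5 - 19 = 16, d_9 = (522 - 16^2)/7 = 266/7 = 38, a_9 = floor((22 + 16)/38) = 1.
  m_10 = 38*1 - 16 = 22, d_10 = (522 - 22^2)/38 = 38/38 = 1, a_10 = floor((22 + 22)/1) = 44.
  m_11 = 1*44 - 22 = 22, d_11 = (522 - 22^2)/1 = 38/1 = 38: (m_11, d_11) = (m_1, d_1) = (22, 38), so from here the quotients repeat a_1, ..., a_10; the period length is 10.
So sqrt(522) = [22; (1, 5, 1, 1, 4, 1, 1, 5, 1, 44)] with period length k = 10.
k is even, so the fundamental solution of x^2 - 522y^2 = 1 is (p_{k-1}, q_{k-1}) = (p_9, q_9); compute convergents through index 9.
Convergents (p_i = a_i*p_{i-1} + p_{i-2}, q_i = a_i*q_{i-1} + q_{i-2} with p_{-2}=0, p_{-1}=1, q_{-2}=1, q_{-1}=0):
  i=0: a_0=22, p_0 = 22*1 + 0 = 22, q_0 = 22*0 + 1 = 1.
  i=1: a_1=1, p_1 = 1*22 + 1 = 23, q_1 = 1*1 + 0 = 1.
  i=2: a_2=5, p_2 = 5*23 + 22 = 137, q_2 = 5*1 + 1 = 6.
  i=3: a_3=1, p_3 = 1*137 + 23 = 160, q_3 = 1*6 + 1 = 7.
  i=4: a_4=1, p_4 = 1*160 + 137 = 297, q_4 = 1*7 + 6 = 13.
  i=5: a_5=4, p_5 = 4*297 + 160 = 1348, q_5 = 4*13 + 7 = 59.
  i=6: a_6=1, p_6 = 1*1348 + 297 = 1645, q_6 = 1*59 + 13 = 72.
  i=7: a_7=1, p_7 = 1*1645 + 1348 = 2993, q_7 = 1*72 + 59 = 131.
  i=8: a_8=5, p_8 = 5*2993 + 1645 = 16610, q_8 = 5*131 + 72 = 727.
  i=9: a_9=1, p_9 = 1*16610 + 2993 = 19603, q_9 = 1*727 + 131 = 858.
Check: 19603^2 - 522*858^2 = 384277609 - 384277608 = 1, so (x, y) = (19603, 858) solves the equation, and by the theorem it is the least positive solution.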